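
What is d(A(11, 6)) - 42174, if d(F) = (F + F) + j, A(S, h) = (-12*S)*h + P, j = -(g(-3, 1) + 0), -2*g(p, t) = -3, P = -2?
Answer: -87527/2 ≈ -43764.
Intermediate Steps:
g(p, t) = 3/2 (g(p, t) = -1/2*(-3) = 3/2)
j = -3/2 (j = -(3/2 + 0) = -1*3/2 = -3/2 ≈ -1.5000)
A(S, h) = -2 - 12*S*h (A(S, h) = (-12*S)*h - 2 = -12*S*h - 2 = -2 - 12*S*h)
d(F) = -3/2 + 2*F (d(F) = (F + F) - 3/2 = 2*F - 3/2 = -3/2 + 2*F)
d(A(11, 6)) - 42174 = (-3/2 + 2*(-2 - 12*11*6)) - 42174 = (-3/2 + 2*(-2 - 792)) - 42174 = (-3/2 + 2*(-794)) - 42174 = (-3/2 - 1588) - 42174 = -3179/2 - 42174 = -87527/2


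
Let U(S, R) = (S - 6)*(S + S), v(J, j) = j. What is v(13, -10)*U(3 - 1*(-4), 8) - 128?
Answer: -268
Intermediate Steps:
U(S, R) = 2*S*(-6 + S) (U(S, R) = (-6 + S)*(2*S) = 2*S*(-6 + S))
v(13, -10)*U(3 - 1*(-4), 8) - 128 = -20*(3 - 1*(-4))*(-6 + (3 - 1*(-4))) - 128 = -20*(3 + 4)*(-6 + (3 + 4)) - 128 = -20*7*(-6 + 7) - 128 = -20*7 - 128 = -10*14 - 128 = -140 - 128 = -268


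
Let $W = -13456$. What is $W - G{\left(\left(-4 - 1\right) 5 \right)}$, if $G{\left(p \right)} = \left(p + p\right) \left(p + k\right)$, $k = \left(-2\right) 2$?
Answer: $-14906$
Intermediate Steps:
$k = -4$
$G{\left(p \right)} = 2 p \left(-4 + p\right)$ ($G{\left(p \right)} = \left(p + p\right) \left(p - 4\right) = 2 p \left(-4 + p\right)$)
$W - G{\left(\left(-4 - 1\right) 5 \right)} = -13456 - 2 \left(-4 - 1\right) 5 \left(-4 + \left(-4 - 1\right) 5\right) = -13456 - 2 \left(\left(-5\right) 5\right) \left(-4 - 25\right) = -13456 - 2 \left(-25\right) \left(-4 - 25\right) = -13456 - 2 \left(-25\right) \left(-29\right) = -13456 - 1450 = -14906$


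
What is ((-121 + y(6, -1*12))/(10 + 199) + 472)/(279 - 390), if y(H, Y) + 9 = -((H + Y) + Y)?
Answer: -98536/23199 ≈ -4.2474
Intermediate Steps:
y(H, Y) = -9 - H - 2*Y (y(H, Y) = -9 - ((H + Y) + Y) = -9 - (H + 2*Y) = -9 + (-H - 2*Y) = -9 - H - 2*Y)
((-121 + y(6, -1*12))/(10 + 199) + 472)/(279 - 390) = ((-121 + (-9 - 1*6 - (-2)*12))/(10 + 199) + 472)/(279 - 390) = ((-121 + (-9 - 6 - 2*(-12)))/209 + 472)/(-111) = ((-121 + (-9 - 6 + 24))*(1/209) + 472)*(-1/111) = ((-121 + 9)*(1/209) + 472)*(-1/111) = (-112*1/209 + 472)*(-1/111) = (-112/209 + 472)*(-1/111) = (98536/209)*(-1/111) = -98536/23199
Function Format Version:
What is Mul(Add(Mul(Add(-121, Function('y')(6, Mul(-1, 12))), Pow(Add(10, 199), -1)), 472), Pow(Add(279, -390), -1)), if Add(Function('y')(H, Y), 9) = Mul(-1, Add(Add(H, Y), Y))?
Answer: Rational(-98536, 23199) ≈ -4.2474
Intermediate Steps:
Function('y')(H, Y) = Add(-9, Mul(-1, H), Mul(-2, Y)) (Function('y')(H, Y) = Add(-9, Mul(-1, Add(Add(H, Y), Y))) = Add(-9, Mul(-1, Add(H, Mul(2, Y)))) = Add(-9, Add(Mul(-1, H), Mul(-2, Y))) = Add(-9, Mul(-1, H), Mul(-2, Y)))
Mul(Add(Mul(Add(-121, Function('y')(6, Mul(-1, 12))), Pow(Add(10, 199), -1)), 472), Pow(Add(279, -390), -1)) = Mul(Add(Mul(Add(-121, Add(-9, Mul(-1, 6), Mul(-2, Mul(-1, 12)))), Pow(Add(10, 199), -1)), 472), Pow(Add(279, -390), -1)) = Mul(Add(Mul(Add(-121, Add(-9, -6, Mul(-2, -12))), Pow(209, -1)), 472), Pow(-111, -1)) = Mul(Add(Mul(Add(-121, Add(-9, -6, 24)), Rational(1, 209)), 472), Rational(-1, 111)) = Mul(Add(Mul(Add(-121, 9), Rational(1, 209)), 472), Rational(-1, 111)) = Mul(Add(Mul(-112, Rational(1, 209)), 472), Rational(-1, 111)) = Mul(Add(Rational(-112, 209), 472), Rational(-1, 111)) = Mul(Rational(98536, 209), Rational(-1, 111)) = Rational(-98536, 23199)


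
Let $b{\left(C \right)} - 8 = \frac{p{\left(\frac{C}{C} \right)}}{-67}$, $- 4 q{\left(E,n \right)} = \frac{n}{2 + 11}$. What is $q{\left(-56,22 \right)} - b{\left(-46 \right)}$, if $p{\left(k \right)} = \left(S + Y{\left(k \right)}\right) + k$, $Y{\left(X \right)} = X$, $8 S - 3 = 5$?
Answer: $- \frac{14595}{1742} \approx -8.3783$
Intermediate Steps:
$S = 1$ ($S = \frac{3}{8} + \frac{1}{8} \cdot 5 = \frac{3}{8} + \frac{5}{8} = 1$)
$p{\left(k \right)} = 1 + 2 k$ ($p{\left(k \right)} = \left(1 + k\right) + k = 1 + 2 k$)
$q{\left(E,n \right)} = - \frac{n}{52}$ ($q{\left(E,n \right)} = - \frac{\frac{1}{2 + 11} n}{4} = - \frac{\frac{1}{13} n}{4} = - \frac{n}{52}$)
$b{\left(C \right)} = \frac{533}{67}$ ($b{\left(C \right)} = 8 + \frac{1 + 2 \frac{C}{C}}{-67} = 8 + \left(1 + 2 \cdot 1\right) \left(- \frac{1}{67}\right) = 8 + \left(1 + 2\right) \left(- \frac{1}{67}\right) = 8 + 3 \left(- \frac{1}{67}\right) = 8 - \frac{3}{67} = \frac{533}{67}$)
$q{\left(-56,22 \right)} - b{\left(-46 \right)} = \left(- \frac{1}{52}\right) 22 - \frac{533}{67} = - \frac{11}{26} - \frac{533}{67} = - \frac{14595}{1742}$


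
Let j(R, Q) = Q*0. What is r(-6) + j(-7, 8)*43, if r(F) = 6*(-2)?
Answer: -12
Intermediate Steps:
j(R, Q) = 0
r(F) = -12
r(-6) + j(-7, 8)*43 = -12 + 0*43 = -12 + 0 = -12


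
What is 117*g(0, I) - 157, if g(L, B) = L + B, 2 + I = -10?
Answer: -1561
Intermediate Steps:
I = -12 (I = -2 - 10 = -12)
g(L, B) = B + L
117*g(0, I) - 157 = 117*(-12 + 0) - 157 = 117*(-12) - 157 = -1404 - 157 = -1561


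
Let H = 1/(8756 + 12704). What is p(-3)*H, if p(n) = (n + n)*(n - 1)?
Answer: 6/5365 ≈ 0.0011184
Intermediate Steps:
p(n) = 2*n*(-1 + n) (p(n) = (2*n)*(-1 + n) = 2*n*(-1 + n))
H = 1/21460 ≈ 4.6598e-5
p(-3)*H = (2*(-3)*(-1 - 3))*(1/21460) = (2*(-3)*(-4))*(1/21460) = 24*(1/21460) = 6/5365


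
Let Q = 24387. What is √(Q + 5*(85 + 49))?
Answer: √25057 ≈ 158.29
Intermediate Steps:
√(Q + 5*(85 + 49)) = √(24387 + 5*(85 + 49)) = √(24387 + 5*134) = √(24387 + 670) = √25057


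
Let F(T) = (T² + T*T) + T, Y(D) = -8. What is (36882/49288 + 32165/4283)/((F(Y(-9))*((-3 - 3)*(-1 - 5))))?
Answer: 871657063/455977088640 ≈ 0.0019116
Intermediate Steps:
F(T) = T + 2*T² (F(T) = (T² + T²) + T = 2*T² + T = T + 2*T²)
(36882/49288 + 32165/4283)/((F(Y(-9))*((-3 - 3)*(-1 - 5)))) = (36882/49288 + 32165/4283)/(((-8*(1 + 2*(-8)))*((-3 - 3)*(-1 - 5)))) = (36882*(1/49288) + 32165*(1/4283))/(((-8*(1 - 16))*(-6*(-6)))) = (18441/24644 + 32165/4283)/((-8*(-15)*36)) = 871657063/(105550252*((120*36))) = (871657063/105550252)/4320 = (871657063/105550252)*(1/4320) = 871657063/455977088640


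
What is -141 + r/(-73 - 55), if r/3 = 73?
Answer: -18267/128 ≈ -142.71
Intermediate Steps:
r = 219 (r = 3*73 = 219)
-141 + r/(-73 - 55) = -141 + 219/(-73 - 55) = -141 + 219/(-128) = -141 - 1/128*219 = -141 - 219/128 = -18267/128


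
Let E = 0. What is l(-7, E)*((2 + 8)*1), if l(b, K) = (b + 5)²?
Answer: 40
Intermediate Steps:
l(b, K) = (5 + b)²
l(-7, E)*((2 + 8)*1) = (5 - 7)²*((2 + 8)*1) = (-2)²*(10*1) = 4*10 = 40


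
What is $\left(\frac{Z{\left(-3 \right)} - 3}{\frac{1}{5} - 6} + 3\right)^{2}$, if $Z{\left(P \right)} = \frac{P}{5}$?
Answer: $\frac{11025}{841} \approx 13.109$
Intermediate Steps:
$Z{\left(P \right)} = \frac{P}{5}$ ($Z{\left(P \right)} = P \frac{1}{5} = \frac{P}{5}$)
$\left(\frac{Z{\left(-3 \right)} - 3}{\frac{1}{5} - 6} + 3\right)^{2} = \left(\frac{\frac{1}{5} \left(-3\right) - 3}{\frac{1}{5} - 6} + 3\right)^{2} = \left(\frac{- \frac{3}{5} - 3}{\frac{1}{5} - 6} + 3\right)^{2} = \left(- \frac{18}{5 \left(- \frac{29}{5}\right)} + 3\right)^{2} = \left(\left(- \frac{18}{5}\right) \left(- \frac{5}{29}\right) + 3\right)^{2} = \left(\frac{18}{29} + 3\right)^{2} = \left(\frac{105}{29}\right)^{2} = \frac{11025}{841}$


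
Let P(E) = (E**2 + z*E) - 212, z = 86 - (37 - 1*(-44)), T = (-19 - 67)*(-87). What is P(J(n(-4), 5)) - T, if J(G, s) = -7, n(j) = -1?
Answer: -7680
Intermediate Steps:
T = 7482 (T = -86*(-87) = 7482)
z = 5 (z = 86 - (37 + 44) = 86 - 1*81 = 86 - 81 = 5)
P(E) = -212 + E**2 + 5*E (P(E) = (E**2 + 5*E) - 212 = -212 + E**2 + 5*E)
P(J(n(-4), 5)) - T = (-212 + (-7)**2 + 5*(-7)) - 1*7482 = (-212 + 49 - 35) - 7482 = -198 - 7482 = -7680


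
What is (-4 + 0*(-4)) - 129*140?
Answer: -18064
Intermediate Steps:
(-4 + 0*(-4)) - 129*140 = (-4 + 0) - 18060 = -4 - 18060 = -18064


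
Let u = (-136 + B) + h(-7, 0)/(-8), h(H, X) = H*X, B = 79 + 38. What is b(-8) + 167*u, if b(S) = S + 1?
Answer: -3180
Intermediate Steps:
B = 117
b(S) = 1 + S
u = -19 (u = (-136 + 117) - 7*0/(-8) = -19 + 0*(-⅛) = -19 + 0 = -19)
b(-8) + 167*u = (1 - 8) + 167*(-19) = -7 - 3173 = -3180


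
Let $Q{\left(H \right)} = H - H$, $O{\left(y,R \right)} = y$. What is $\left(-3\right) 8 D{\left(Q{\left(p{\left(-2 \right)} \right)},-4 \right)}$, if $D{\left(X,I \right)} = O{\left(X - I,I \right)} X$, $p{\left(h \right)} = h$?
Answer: $0$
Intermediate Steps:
$Q{\left(H \right)} = 0$
$D{\left(X,I \right)} = X \left(X - I\right)$ ($D{\left(X,I \right)} = \left(X - I\right) X = X \left(X - I\right)$)
$\left(-3\right) 8 D{\left(Q{\left(p{\left(-2 \right)} \right)},-4 \right)} = \left(-3\right) 8 \cdot 0 \left(0 - -4\right) = - 24 \cdot 0 \left(0 + 4\right) = - 24 \cdot 0 \cdot 4 = \left(-24\right) 0 = 0$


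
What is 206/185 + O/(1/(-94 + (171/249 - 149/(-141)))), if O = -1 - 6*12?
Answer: 14583462208/2165055 ≈ 6735.8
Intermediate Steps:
O = -73 (O = -1 - 72 = -73)
206/185 + O/(1/(-94 + (171/249 - 149/(-141)))) = 206/185 - 73/(1/(-94 + (171/249 - 149/(-141)))) = 206*(1/185) - 73/(1/(-94 + (171*(1/249) - 149*(-1/141)))) = 206/185 - 73/(1/(-94 + (57/83 + 149/141))) = 206/185 - 73/(1/(-94 + 20404/11703)) = 206/185 - 73/(1/(-1079678/11703)) = 206/185 - 73/(-11703/1079678) = 206/185 - 73*(-1079678/11703) = 206/185 + 78816494/11703 = 14583462208/2165055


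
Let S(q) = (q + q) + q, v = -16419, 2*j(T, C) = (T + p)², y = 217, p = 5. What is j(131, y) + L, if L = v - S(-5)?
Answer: -7156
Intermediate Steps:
j(T, C) = (5 + T)²/2 (j(T, C) = (T + 5)²/2 = (5 + T)²/2)
S(q) = 3*q (S(q) = 2*q + q = 3*q)
L = -16404 (L = -16419 - 3*(-5) = -16419 - 1*(-15) = -16419 + 15 = -16404)
j(131, y) + L = (5 + 131)²/2 - 16404 = (½)*136² - 16404 = (½)*18496 - 16404 = 9248 - 16404 = -7156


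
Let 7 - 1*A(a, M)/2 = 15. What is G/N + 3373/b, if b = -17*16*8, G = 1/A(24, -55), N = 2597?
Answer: -8759817/5651072 ≈ -1.5501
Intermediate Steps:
A(a, M) = -16 (A(a, M) = 14 - 2*15 = 14 - 30 = -16)
G = -1/16 (G = 1/(-16) = -1/16 ≈ -0.062500)
b = -2176 (b = -272*8 = -2176)
G/N + 3373/b = -1/16/2597 + 3373/(-2176) = -1/16*1/2597 + 3373*(-1/2176) = -1/41552 - 3373/2176 = -8759817/5651072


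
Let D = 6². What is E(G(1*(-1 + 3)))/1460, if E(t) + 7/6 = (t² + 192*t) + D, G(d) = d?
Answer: 2537/8760 ≈ 0.28961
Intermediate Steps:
D = 36
E(t) = 209/6 + t² + 192*t (E(t) = -7/6 + ((t² + 192*t) + 36) = -7/6 + (36 + t² + 192*t) = 209/6 + t² + 192*t)
E(G(1*(-1 + 3)))/1460 = (209/6 + (1*(-1 + 3))² + 192*(1*(-1 + 3)))/1460 = (209/6 + (1*2)² + 192*(1*2))*(1/1460) = (209/6 + 2² + 192*2)*(1/1460) = (209/6 + 4 + 384)*(1/1460) = (2537/6)*(1/1460) = 2537/8760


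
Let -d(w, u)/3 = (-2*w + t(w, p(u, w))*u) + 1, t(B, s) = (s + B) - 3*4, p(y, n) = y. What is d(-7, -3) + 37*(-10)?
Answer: -613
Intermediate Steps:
t(B, s) = -12 + B + s (t(B, s) = (B + s) - 12 = -12 + B + s)
d(w, u) = -3 + 6*w - 3*u*(-12 + u + w) (d(w, u) = -3*((-2*w + (-12 + w + u)*u) + 1) = -3*((-2*w + (-12 + u + w)*u) + 1) = -3*((-2*w + u*(-12 + u + w)) + 1) = -3*(1 - 2*w + u*(-12 + u + w)) = -3 + 6*w - 3*u*(-12 + u + w))
d(-7, -3) + 37*(-10) = (-3 + 6*(-7) - 3*(-3)*(-12 - 3 - 7)) + 37*(-10) = (-3 - 42 - 3*(-3)*(-22)) - 370 = (-3 - 42 - 198) - 370 = -243 - 370 = -613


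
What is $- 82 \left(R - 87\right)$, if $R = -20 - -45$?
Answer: $5084$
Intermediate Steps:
$R = 25$ ($R = -20 + 45 = 25$)
$- 82 \left(R - 87\right) = - 82 \left(25 - 87\right) = \left(-82\right) \left(-62\right) = 5084$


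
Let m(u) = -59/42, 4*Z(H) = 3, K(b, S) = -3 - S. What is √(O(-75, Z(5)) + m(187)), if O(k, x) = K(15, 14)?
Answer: I*√32466/42 ≈ 4.2901*I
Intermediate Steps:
Z(H) = ¾ (Z(H) = (¼)*3 = ¾)
O(k, x) = -17 (O(k, x) = -3 - 1*14 = -3 - 14 = -17)
m(u) = -59/42 (m(u) = -59*1/42 = -59/42)
√(O(-75, Z(5)) + m(187)) = √(-17 - 59/42) = √(-773/42) = I*√32466/42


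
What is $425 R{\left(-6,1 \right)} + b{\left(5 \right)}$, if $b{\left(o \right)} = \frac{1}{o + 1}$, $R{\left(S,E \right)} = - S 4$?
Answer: $\frac{61201}{6} \approx 10200.0$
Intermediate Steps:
$R{\left(S,E \right)} = - 4 S$
$b{\left(o \right)} = \frac{1}{1 + o}$
$425 R{\left(-6,1 \right)} + b{\left(5 \right)} = 425 \left(\left(-4\right) \left(-6\right)\right) + \frac{1}{1 + 5} = 425 \cdot 24 + \frac{1}{6} = 10200 + \frac{1}{6} = \frac{61201}{6}$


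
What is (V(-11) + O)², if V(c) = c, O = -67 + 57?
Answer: 441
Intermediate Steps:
O = -10
(V(-11) + O)² = (-11 - 10)² = (-21)² = 441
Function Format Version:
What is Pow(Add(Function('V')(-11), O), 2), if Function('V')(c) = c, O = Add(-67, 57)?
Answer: 441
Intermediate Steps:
O = -10
Pow(Add(Function('V')(-11), O), 2) = Pow(Add(-11, -10), 2) = Pow(-21, 2) = 441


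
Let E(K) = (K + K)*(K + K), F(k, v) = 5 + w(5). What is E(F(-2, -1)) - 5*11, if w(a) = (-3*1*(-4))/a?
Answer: 4101/25 ≈ 164.04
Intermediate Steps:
w(a) = 12/a (w(a) = (-3*(-4))/a = 12/a)
F(k, v) = 37/5 (F(k, v) = 5 + 12/5 = 37/5)
E(K) = 4*K² (E(K) = (2*K)*(2*K) = 4*K²)
E(F(-2, -1)) - 5*11 = 4*(37/5)² - 5*11 = 4*(1369/25) - 55 = 5476/25 - 55 = 4101/25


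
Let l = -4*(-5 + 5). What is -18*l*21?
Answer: 0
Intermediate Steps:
l = 0 (l = -4*0 = 0)
-18*l*21 = -18*0*21 = 0*21 = 0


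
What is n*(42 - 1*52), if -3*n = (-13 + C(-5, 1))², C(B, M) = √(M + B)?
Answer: 550 - 520*I/3 ≈ 550.0 - 173.33*I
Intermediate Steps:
C(B, M) = √(B + M)
n = -(-13 + 2*I)²/3 (n = -(-13 + √(-5 + 1))²/3 = -(-13 + √(-4))²/3 = -(-13 + 2*I)²/3 ≈ -55.0 + 17.333*I)
n*(42 - 1*52) = (-55 + 52*I/3)*(42 - 1*52) = (-55 + 52*I/3)*(42 - 52) = (-55 + 52*I/3)*(-10) = 550 - 520*I/3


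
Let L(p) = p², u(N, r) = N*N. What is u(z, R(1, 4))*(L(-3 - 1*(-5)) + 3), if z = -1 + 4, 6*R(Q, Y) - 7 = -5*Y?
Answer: 63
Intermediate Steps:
R(Q, Y) = 7/6 - 5*Y/6 (R(Q, Y) = 7/6 + (-5*Y)/6 = 7/6 - 5*Y/6)
z = 3
u(N, r) = N²
u(z, R(1, 4))*(L(-3 - 1*(-5)) + 3) = 3²*((-3 - 1*(-5))² + 3) = 9*((-3 + 5)² + 3) = 9*(2² + 3) = 9*(4 + 3) = 9*7 = 63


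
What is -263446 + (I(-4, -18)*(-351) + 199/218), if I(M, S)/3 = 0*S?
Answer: -57431029/218 ≈ -2.6345e+5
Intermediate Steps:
I(M, S) = 0 (I(M, S) = 3*(0*S) = 3*0 = 0)
-263446 + (I(-4, -18)*(-351) + 199/218) = -263446 + (0*(-351) + 199/218) = -263446 + (0 + 199*(1/218)) = -263446 + (0 + 199/218) = -263446 + 199/218 = -57431029/218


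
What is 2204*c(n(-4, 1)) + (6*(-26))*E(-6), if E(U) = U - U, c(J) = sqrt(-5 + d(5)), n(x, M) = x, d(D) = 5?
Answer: 0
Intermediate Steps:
c(J) = 0 (c(J) = sqrt(-5 + 5) = sqrt(0) = 0)
E(U) = 0
2204*c(n(-4, 1)) + (6*(-26))*E(-6) = 2204*0 + (6*(-26))*0 = 0 - 156*0 = 0 + 0 = 0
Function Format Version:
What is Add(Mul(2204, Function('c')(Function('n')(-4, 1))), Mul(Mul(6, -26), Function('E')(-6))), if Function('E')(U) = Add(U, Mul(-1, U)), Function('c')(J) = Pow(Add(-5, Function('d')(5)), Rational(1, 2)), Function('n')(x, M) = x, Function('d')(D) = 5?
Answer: 0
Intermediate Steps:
Function('c')(J) = 0 (Function('c')(J) = Pow(Add(-5, 5), Rational(1, 2)) = Pow(0, Rational(1, 2)) = 0)
Function('E')(U) = 0
Add(Mul(2204, Function('c')(Function('n')(-4, 1))), Mul(Mul(6, -26), Function('E')(-6))) = Add(Mul(2204, 0), Mul(Mul(6, -26), 0)) = Add(0, Mul(-156, 0)) = Add(0, 0) = 0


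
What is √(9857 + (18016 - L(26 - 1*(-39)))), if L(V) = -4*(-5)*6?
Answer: 29*√33 ≈ 166.59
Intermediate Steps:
L(V) = 120 (L(V) = 20*6 = 120)
√(9857 + (18016 - L(26 - 1*(-39)))) = √(9857 + (18016 - 1*120)) = √(9857 + (18016 - 120)) = √(9857 + 17896) = √27753 = 29*√33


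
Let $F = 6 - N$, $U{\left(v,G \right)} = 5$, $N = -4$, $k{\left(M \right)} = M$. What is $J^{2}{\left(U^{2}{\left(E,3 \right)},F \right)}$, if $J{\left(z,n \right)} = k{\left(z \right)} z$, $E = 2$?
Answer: $390625$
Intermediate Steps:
$F = 10$ ($F = 6 - -4 = 6 + 4 = 10$)
$J{\left(z,n \right)} = z^{2}$ ($J{\left(z,n \right)} = z z = z^{2}$)
$J^{2}{\left(U^{2}{\left(E,3 \right)},F \right)} = \left(\left(5^{2}\right)^{2}\right)^{2} = \left(25^{2}\right)^{2} = 625^{2} = 390625$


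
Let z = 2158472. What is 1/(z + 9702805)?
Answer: 1/11861277 ≈ 8.4308e-8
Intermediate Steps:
1/(z + 9702805) = 1/(2158472 + 9702805) = 1/11861277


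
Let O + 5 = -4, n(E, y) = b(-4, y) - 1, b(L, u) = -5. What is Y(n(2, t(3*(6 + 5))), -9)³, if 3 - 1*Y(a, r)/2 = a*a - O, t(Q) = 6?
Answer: -592704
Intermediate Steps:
n(E, y) = -6 (n(E, y) = -5 - 1 = -6)
O = -9 (O = -5 - 4 = -9)
Y(a, r) = -12 - 2*a² (Y(a, r) = 6 - 2*(a*a - 1*(-9)) = 6 - 2*(a² + 9) = 6 - 2*(9 + a²) = 6 + (-18 - 2*a²) = -12 - 2*a²)
Y(n(2, t(3*(6 + 5))), -9)³ = (-12 - 2*(-6)²)³ = (-12 - 2*36)³ = (-12 - 72)³ = (-84)³ = -592704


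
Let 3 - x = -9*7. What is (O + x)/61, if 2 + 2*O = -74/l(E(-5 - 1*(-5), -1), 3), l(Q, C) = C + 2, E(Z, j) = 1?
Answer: 288/305 ≈ 0.94426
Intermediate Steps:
x = 66 (x = 3 - (-9)*7 = 3 - 1*(-63) = 3 + 63 = 66)
l(Q, C) = 2 + C
O = -42/5 (O = -1 + (-74/(2 + 3))/2 = -1 + (-74/5)/2 = -1 + (-74*1/5)/2 = -1 + (1/2)*(-74/5) = -1 - 37/5 = -42/5 ≈ -8.4000)
(O + x)/61 = (-42/5 + 66)/61 = (288/5)*(1/61) = 288/305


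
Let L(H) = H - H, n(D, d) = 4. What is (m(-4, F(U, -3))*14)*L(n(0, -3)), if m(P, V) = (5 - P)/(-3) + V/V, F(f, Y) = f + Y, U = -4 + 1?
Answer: 0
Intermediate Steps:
U = -3
L(H) = 0
F(f, Y) = Y + f
m(P, V) = -⅔ + P/3 (m(P, V) = (5 - P)*(-⅓) + 1 = (-5/3 + P/3) + 1 = -⅔ + P/3)
(m(-4, F(U, -3))*14)*L(n(0, -3)) = ((-⅔ + (⅓)*(-4))*14)*0 = ((-⅔ - 4/3)*14)*0 = -2*14*0 = -28*0 = 0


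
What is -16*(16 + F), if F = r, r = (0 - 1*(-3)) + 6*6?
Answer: -880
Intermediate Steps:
r = 39 (r = (0 + 3) + 36 = 3 + 36 = 39)
F = 39
-16*(16 + F) = -16*(16 + 39) = -16*55 = -880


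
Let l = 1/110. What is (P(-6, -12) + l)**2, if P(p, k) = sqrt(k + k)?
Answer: -290399/12100 + 2*I*sqrt(6)/55 ≈ -24.0 + 0.089072*I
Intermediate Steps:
l = 1/110 ≈ 0.0090909
P(p, k) = sqrt(2)*sqrt(k) (P(p, k) = sqrt(2*k) = sqrt(2)*sqrt(k))
(P(-6, -12) + l)**2 = (sqrt(2)*sqrt(-12) + 1/110)**2 = (sqrt(2)*(2*I*sqrt(3)) + 1/110)**2 = (2*I*sqrt(6) + 1/110)**2 = (1/110 + 2*I*sqrt(6))**2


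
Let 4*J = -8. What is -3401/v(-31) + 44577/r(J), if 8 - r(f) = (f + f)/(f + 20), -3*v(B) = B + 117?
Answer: 8814405/1591 ≈ 5540.2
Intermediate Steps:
v(B) = -39 - B/3 (v(B) = -(B + 117)/3 = -(117 + B)/3 = -39 - B/3)
J = -2 (J = (1/4)*(-8) = -2)
r(f) = 8 - 2*f/(20 + f) (r(f) = 8 - (f + f)/(f + 20) = 8 - 2*f/(20 + f))
-3401/v(-31) + 44577/r(J) = -3401/(-39 - 1/3*(-31)) + 44577/((2*(80 + 3*(-2))/(20 - 2))) = -3401/(-39 + 31/3) + 44577/((2*(80 - 6)/18)) = -3401/(-86/3) + 44577/((2*(1/18)*74)) = -3401*(-3/86) + 44577/(74/9) = 10203/86 + 44577*(9/74) = 10203/86 + 401193/74 = 8814405/1591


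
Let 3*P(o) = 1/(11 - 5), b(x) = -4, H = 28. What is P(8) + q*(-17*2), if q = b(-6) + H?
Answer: -14687/18 ≈ -815.94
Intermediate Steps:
q = 24 (q = -4 + 28 = 24)
P(o) = 1/18 (P(o) = 1/(3*(11 - 5)) = (⅓)/6 = (⅓)*(⅙) = 1/18)
P(8) + q*(-17*2) = 1/18 + 24*(-17*2) = 1/18 + 24*(-34) = 1/18 - 816 = -14687/18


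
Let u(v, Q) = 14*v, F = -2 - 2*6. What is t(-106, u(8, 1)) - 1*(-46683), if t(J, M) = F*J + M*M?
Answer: 60711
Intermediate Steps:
F = -14 (F = -2 - 12 = -14)
t(J, M) = M² - 14*J (t(J, M) = -14*J + M*M = -14*J + M² = M² - 14*J)
t(-106, u(8, 1)) - 1*(-46683) = ((14*8)² - 14*(-106)) - 1*(-46683) = (112² + 1484) + 46683 = (12544 + 1484) + 46683 = 14028 + 46683 = 60711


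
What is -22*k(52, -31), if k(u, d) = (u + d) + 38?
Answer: -1298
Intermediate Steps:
k(u, d) = 38 + d + u (k(u, d) = (d + u) + 38 = 38 + d + u)
-22*k(52, -31) = -22*(38 - 31 + 52) = -22*59 = -1298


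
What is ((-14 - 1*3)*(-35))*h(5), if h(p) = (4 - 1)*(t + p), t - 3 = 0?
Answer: 14280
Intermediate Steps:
t = 3 (t = 3 + 0 = 3)
h(p) = 9 + 3*p (h(p) = (4 - 1)*(3 + p) = 3*(3 + p) = 9 + 3*p)
((-14 - 1*3)*(-35))*h(5) = ((-14 - 1*3)*(-35))*(9 + 3*5) = ((-14 - 3)*(-35))*(9 + 15) = -17*(-35)*24 = 595*24 = 14280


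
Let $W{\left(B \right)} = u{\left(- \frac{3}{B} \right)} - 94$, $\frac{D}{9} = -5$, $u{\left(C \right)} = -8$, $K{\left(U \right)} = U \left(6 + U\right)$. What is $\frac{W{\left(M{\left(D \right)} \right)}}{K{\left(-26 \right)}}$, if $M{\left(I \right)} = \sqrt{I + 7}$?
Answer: $- \frac{51}{260} \approx -0.19615$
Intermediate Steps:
$D = -45$ ($D = 9 \left(-5\right) = -45$)
$M{\left(I \right)} = \sqrt{7 + I}$
$W{\left(B \right)} = -102$ ($W{\left(B \right)} = -8 - 94 = -102$)
$\frac{W{\left(M{\left(D \right)} \right)}}{K{\left(-26 \right)}} = - \frac{102}{\left(-26\right) \left(6 - 26\right)} = - \frac{102}{\left(-26\right) \left(-20\right)} = - \frac{102}{520} = \left(-102\right) \frac{1}{520} = - \frac{51}{260}$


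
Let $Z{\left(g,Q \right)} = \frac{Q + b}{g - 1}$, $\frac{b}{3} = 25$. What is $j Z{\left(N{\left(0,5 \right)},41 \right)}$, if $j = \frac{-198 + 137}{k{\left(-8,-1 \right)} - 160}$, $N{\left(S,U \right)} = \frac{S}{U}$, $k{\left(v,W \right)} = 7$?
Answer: $- \frac{7076}{153} \approx -46.248$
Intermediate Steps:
$b = 75$ ($b = 3 \cdot 25 = 75$)
$Z{\left(g,Q \right)} = \frac{75 + Q}{-1 + g}$ ($Z{\left(g,Q \right)} = \frac{Q + 75}{g - 1} = \frac{75 + Q}{-1 + g}$)
$j = \frac{61}{153}$ ($j = \frac{-198 + 137}{7 - 160} = - \frac{61}{-153} = \left(-61\right) \left(- \frac{1}{153}\right) = \frac{61}{153} \approx 0.39869$)
$j Z{\left(N{\left(0,5 \right)},41 \right)} = \frac{61 \frac{75 + 41}{-1 + \frac{0}{5}}}{153} = \frac{61 \frac{1}{-1 + 0 \cdot \frac{1}{5}} \cdot 116}{153} = \frac{61 \frac{1}{-1 + 0} \cdot 116}{153} = \frac{61 \frac{1}{-1} \cdot 116}{153} = \frac{61 \left(\left(-1\right) 116\right)}{153} = \frac{61}{153} \left(-116\right) = - \frac{7076}{153}$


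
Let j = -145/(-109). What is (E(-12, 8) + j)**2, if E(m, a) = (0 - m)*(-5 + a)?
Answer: 16556761/11881 ≈ 1393.5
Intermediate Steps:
E(m, a) = -m*(-5 + a) (E(m, a) = (-m)*(-5 + a) = -m*(-5 + a))
j = 145/109 (j = -145*(-1/109) = 145/109 ≈ 1.3303)
(E(-12, 8) + j)**2 = (-12*(5 - 1*8) + 145/109)**2 = (-12*(5 - 8) + 145/109)**2 = (-12*(-3) + 145/109)**2 = (36 + 145/109)**2 = (4069/109)**2 = 16556761/11881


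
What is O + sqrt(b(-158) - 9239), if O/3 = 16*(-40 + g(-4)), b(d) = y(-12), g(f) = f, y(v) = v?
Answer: -2112 + 29*I*sqrt(11) ≈ -2112.0 + 96.182*I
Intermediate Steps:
b(d) = -12
O = -2112 (O = 3*(16*(-40 - 4)) = 3*(16*(-44)) = 3*(-704) = -2112)
O + sqrt(b(-158) - 9239) = -2112 + sqrt(-12 - 9239) = -2112 + sqrt(-9251) = -2112 + 29*I*sqrt(11)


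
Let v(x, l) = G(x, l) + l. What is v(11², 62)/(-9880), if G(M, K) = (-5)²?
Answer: -87/9880 ≈ -0.0088057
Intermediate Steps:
G(M, K) = 25
v(x, l) = 25 + l
v(11², 62)/(-9880) = (25 + 62)/(-9880) = 87*(-1/9880) = -87/9880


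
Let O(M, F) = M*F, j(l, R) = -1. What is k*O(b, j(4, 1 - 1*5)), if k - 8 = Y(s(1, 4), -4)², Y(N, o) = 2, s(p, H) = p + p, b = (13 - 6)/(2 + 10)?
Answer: -7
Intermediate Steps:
b = 7/12 ≈ 0.58333
s(p, H) = 2*p
k = 12 (k = 8 + 2² = 8 + 4 = 12)
O(M, F) = F*M
k*O(b, j(4, 1 - 1*5)) = 12*(-1*7/12) = 12*(-7/12) = -7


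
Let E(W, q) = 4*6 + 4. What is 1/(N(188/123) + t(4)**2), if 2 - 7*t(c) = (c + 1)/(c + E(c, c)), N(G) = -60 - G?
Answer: -6171648/379303805 ≈ -0.016271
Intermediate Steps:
E(W, q) = 28 (E(W, q) = 24 + 4 = 28)
t(c) = 2/7 - (1 + c)/(7*(28 + c)) (t(c) = 2/7 - (c + 1)/(7*(c + 28)) = 2/7 - (1 + c)/(7*(28 + c)))
1/(N(188/123) + t(4)**2) = 1/((-60 - 188/123) + ((55 + 4)/(7*(28 + 4)))**2) = 1/((-60 - 188/123) + ((1/7)*59/32)**2) = 1/((-60 - 1*188/123) + ((1/7)*(1/32)*59)**2) = 1/((-60 - 188/123) + (59/224)**2) = 1/(-7568/123 + 3481/50176) = 1/(-379303805/6171648) = -6171648/379303805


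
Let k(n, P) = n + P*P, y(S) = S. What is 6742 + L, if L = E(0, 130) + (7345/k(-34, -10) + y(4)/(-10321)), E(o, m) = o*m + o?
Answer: 4668363493/681186 ≈ 6853.3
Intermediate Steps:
E(o, m) = o + m*o (E(o, m) = m*o + o = o + m*o)
k(n, P) = n + P**2
L = 75807481/681186 (L = 0*(1 + 130) + (7345/(-34 + (-10)**2) + 4/(-10321)) = 0*131 + (7345/(-34 + 100) + 4*(-1/10321)) = 0 + (7345/66 - 4/10321) = 0 + 75807481/681186 = 75807481/681186 ≈ 111.29)
6742 + L = 6742 + 75807481/681186 = 4668363493/681186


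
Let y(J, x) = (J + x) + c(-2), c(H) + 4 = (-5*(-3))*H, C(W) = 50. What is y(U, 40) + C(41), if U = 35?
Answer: 91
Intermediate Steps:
c(H) = -4 + 15*H (c(H) = -4 + (-5*(-3))*H = -4 + 15*H)
y(J, x) = -34 + J + x (y(J, x) = (J + x) + (-4 + 15*(-2)) = (J + x) + (-4 - 30) = (J + x) - 34 = -34 + J + x)
y(U, 40) + C(41) = (-34 + 35 + 40) + 50 = 41 + 50 = 91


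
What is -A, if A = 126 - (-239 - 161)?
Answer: -526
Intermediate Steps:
A = 526 (A = 126 - 1*(-400) = 126 + 400 = 526)
-A = -1*526 = -526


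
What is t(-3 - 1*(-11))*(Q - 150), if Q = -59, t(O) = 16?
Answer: -3344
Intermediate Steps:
t(-3 - 1*(-11))*(Q - 150) = 16*(-59 - 150) = 16*(-209) = -3344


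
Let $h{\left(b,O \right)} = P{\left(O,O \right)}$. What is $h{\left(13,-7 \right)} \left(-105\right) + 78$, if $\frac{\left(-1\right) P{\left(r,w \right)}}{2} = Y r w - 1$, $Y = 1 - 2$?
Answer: $-10422$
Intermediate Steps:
$Y = -1$
$P{\left(r,w \right)} = 2 + 2 r w$ ($P{\left(r,w \right)} = - 2 \left(- r w - 1\right) = - 2 \left(-1 - r w\right) = 2 + 2 r w$)
$h{\left(b,O \right)} = 2 + 2 O^{2}$ ($h{\left(b,O \right)} = 2 + 2 O O = 2 + 2 O^{2}$)
$h{\left(13,-7 \right)} \left(-105\right) + 78 = \left(2 + 2 \left(-7\right)^{2}\right) \left(-105\right) + 78 = \left(2 + 2 \cdot 49\right) \left(-105\right) + 78 = \left(2 + 98\right) \left(-105\right) + 78 = 100 \left(-105\right) + 78 = -10500 + 78 = -10422$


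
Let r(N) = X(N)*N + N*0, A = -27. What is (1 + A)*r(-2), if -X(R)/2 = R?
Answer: 208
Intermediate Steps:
X(R) = -2*R
r(N) = -2*N² (r(N) = (-2*N)*N + N*0 = -2*N² + 0 = -2*N²)
(1 + A)*r(-2) = (1 - 27)*(-2*(-2)²) = -(-52)*4 = -26*(-8) = 208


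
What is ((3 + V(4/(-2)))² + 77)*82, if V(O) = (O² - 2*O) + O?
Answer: 12956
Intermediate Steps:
V(O) = O² - O
((3 + V(4/(-2)))² + 77)*82 = ((3 + (4/(-2))*(-1 + 4/(-2)))² + 77)*82 = ((3 + (4*(-½))*(-1 + 4*(-½)))² + 77)*82 = ((3 - 2*(-1 - 2))² + 77)*82 = ((3 - 2*(-3))² + 77)*82 = ((3 + 6)² + 77)*82 = (9² + 77)*82 = (81 + 77)*82 = 158*82 = 12956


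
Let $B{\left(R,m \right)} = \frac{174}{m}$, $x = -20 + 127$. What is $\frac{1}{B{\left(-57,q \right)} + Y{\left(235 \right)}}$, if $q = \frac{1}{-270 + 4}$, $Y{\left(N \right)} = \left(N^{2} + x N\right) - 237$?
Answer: $\frac{1}{33849} \approx 2.9543 \cdot 10^{-5}$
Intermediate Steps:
$x = 107$
$Y{\left(N \right)} = -237 + N^{2} + 107 N$ ($Y{\left(N \right)} = \left(N^{2} + 107 N\right) - 237 = -237 + N^{2} + 107 N$)
$q = - \frac{1}{266}$ ($q = \frac{1}{-266} = - \frac{1}{266} \approx -0.0037594$)
$\frac{1}{B{\left(-57,q \right)} + Y{\left(235 \right)}} = \frac{1}{\frac{174}{- \frac{1}{266}} + \left(-237 + 235^{2} + 107 \cdot 235\right)} = \frac{1}{174 \left(-266\right) + \left(-237 + 55225 + 25145\right)} = \frac{1}{-46284 + 80133} = \frac{1}{33849}$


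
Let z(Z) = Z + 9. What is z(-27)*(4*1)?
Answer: -72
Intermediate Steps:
z(Z) = 9 + Z
z(-27)*(4*1) = (9 - 27)*(4*1) = -18*4 = -72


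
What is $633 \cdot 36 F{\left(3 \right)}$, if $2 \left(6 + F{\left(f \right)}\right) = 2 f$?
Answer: $-68364$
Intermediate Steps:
$F{\left(f \right)} = -6 + f$ ($F{\left(f \right)} = -6 + \frac{2 f}{2} = -6 + f$)
$633 \cdot 36 F{\left(3 \right)} = 633 \cdot 36 \left(-6 + 3\right) = 22788 \left(-3\right) = -68364$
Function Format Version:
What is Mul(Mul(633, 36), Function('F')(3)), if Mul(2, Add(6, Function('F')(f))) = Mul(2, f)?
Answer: -68364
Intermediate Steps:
Function('F')(f) = Add(-6, f) (Function('F')(f) = Add(-6, Mul(Rational(1, 2), Mul(2, f))) = Add(-6, f))
Mul(Mul(633, 36), Function('F')(3)) = Mul(Mul(633, 36), Add(-6, 3)) = Mul(22788, -3) = -68364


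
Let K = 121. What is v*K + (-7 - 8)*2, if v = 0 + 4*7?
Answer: 3358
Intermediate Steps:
v = 28 (v = 0 + 28 = 28)
v*K + (-7 - 8)*2 = 28*121 + (-7 - 8)*2 = 3388 - 15*2 = 3388 - 30 = 3358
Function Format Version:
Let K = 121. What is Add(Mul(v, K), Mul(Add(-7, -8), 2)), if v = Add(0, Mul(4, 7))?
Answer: 3358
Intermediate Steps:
v = 28 (v = Add(0, 28) = 28)
Add(Mul(v, K), Mul(Add(-7, -8), 2)) = Add(Mul(28, 121), Mul(Add(-7, -8), 2)) = Add(3388, Mul(-15, 2)) = Add(3388, -30) = 3358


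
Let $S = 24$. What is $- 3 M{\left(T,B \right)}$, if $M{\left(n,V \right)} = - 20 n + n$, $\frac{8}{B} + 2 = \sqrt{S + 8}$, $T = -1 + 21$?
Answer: $1140$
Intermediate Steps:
$T = 20$
$B = \frac{8}{-2 + 4 \sqrt{2}}$ ($B = \frac{8}{-2 + \sqrt{24 + 8}} = \frac{8}{-2 + \sqrt{32}} = \frac{8}{-2 + 4 \sqrt{2}} \approx 2.1877$)
$M{\left(n,V \right)} = - 19 n$
$- 3 M{\left(T,B \right)} = - 3 \left(\left(-19\right) 20\right) = \left(-3\right) \left(-380\right) = 1140$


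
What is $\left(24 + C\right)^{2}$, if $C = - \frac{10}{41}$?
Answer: $\frac{948676}{1681} \approx 564.35$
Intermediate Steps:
$C = - \frac{10}{41}$ ($C = \left(-10\right) \frac{1}{41} = - \frac{10}{41} \approx -0.2439$)
$\left(24 + C\right)^{2} = \left(24 - \frac{10}{41}\right)^{2} = \left(\frac{974}{41}\right)^{2} = \frac{948676}{1681}$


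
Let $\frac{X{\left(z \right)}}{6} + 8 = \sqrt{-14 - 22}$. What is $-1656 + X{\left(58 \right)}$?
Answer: $-1704 + 36 i \approx -1704.0 + 36.0 i$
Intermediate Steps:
$X{\left(z \right)} = -48 + 36 i$ ($X{\left(z \right)} = -48 + 6 \sqrt{-14 - 22} = -48 + 6 \sqrt{-36} = -48 + 6 \cdot 6 i = -48 + 36 i$)
$-1656 + X{\left(58 \right)} = -1656 - \left(48 - 36 i\right) = -1704 + 36 i$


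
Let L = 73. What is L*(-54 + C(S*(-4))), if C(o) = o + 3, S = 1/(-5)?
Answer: -18323/5 ≈ -3664.6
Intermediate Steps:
S = -⅕ ≈ -0.20000
C(o) = 3 + o
L*(-54 + C(S*(-4))) = 73*(-54 + (3 - ⅕*(-4))) = 73*(-54 + (3 + ⅘)) = 73*(-54 + 19/5) = 73*(-251/5) = -18323/5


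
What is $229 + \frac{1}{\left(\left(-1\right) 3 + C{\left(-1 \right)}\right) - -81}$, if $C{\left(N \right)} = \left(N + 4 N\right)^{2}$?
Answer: $\frac{23588}{103} \approx 229.01$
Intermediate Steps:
$C{\left(N \right)} = 25 N^{2}$ ($C{\left(N \right)} = \left(5 N\right)^{2} = 25 N^{2}$)
$229 + \frac{1}{\left(\left(-1\right) 3 + C{\left(-1 \right)}\right) - -81} = 229 + \frac{1}{\left(\left(-1\right) 3 + 25 \left(-1\right)^{2}\right) - -81} = 229 + \frac{1}{\left(-3 + 25 \cdot 1\right) + 81} = 229 + \frac{1}{\left(-3 + 25\right) + 81} = 229 + \frac{1}{22 + 81} = 229 + \frac{1}{103} = \frac{23588}{103}$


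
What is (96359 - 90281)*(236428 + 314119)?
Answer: 3346224666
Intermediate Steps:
(96359 - 90281)*(236428 + 314119) = 6078*550547 = 3346224666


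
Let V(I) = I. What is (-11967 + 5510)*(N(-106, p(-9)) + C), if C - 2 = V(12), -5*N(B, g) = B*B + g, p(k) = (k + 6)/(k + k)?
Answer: 432599629/30 ≈ 1.4420e+7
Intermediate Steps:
p(k) = (6 + k)/(2*k) (p(k) = (6 + k)/((2*k)) = (6 + k)*(1/(2*k)) = (6 + k)/(2*k))
N(B, g) = -g/5 - B²/5 (N(B, g) = -(B*B + g)/5 = -(B² + g)/5 = -(g + B²)/5 = -g/5 - B²/5)
C = 14 (C = 2 + 12 = 14)
(-11967 + 5510)*(N(-106, p(-9)) + C) = (-11967 + 5510)*((-(6 - 9)/(10*(-9)) - ⅕*(-106)²) + 14) = -6457*((-(-1)*(-3)/(10*9) - ⅕*11236) + 14) = -6457*((-⅕*⅙ - 11236/5) + 14) = -6457*((-1/30 - 11236/5) + 14) = -6457*(-67417/30 + 14) = -6457*(-66997/30) = 432599629/30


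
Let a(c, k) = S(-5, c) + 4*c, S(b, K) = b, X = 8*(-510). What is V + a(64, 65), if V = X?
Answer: -3829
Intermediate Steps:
X = -4080
a(c, k) = -5 + 4*c
V = -4080
V + a(64, 65) = -4080 + (-5 + 4*64) = -4080 + (-5 + 256) = -4080 + 251 = -3829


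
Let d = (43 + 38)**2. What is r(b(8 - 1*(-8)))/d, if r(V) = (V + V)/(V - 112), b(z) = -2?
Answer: 2/373977 ≈ 5.3479e-6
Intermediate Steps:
d = 6561 (d = 81**2 = 6561)
r(V) = 2*V/(-112 + V) (r(V) = (2*V)/(-112 + V) = 2*V/(-112 + V))
r(b(8 - 1*(-8)))/d = (2*(-2)/(-112 - 2))/6561 = (2*(-2)/(-114))*(1/6561) = (2*(-2)*(-1/114))*(1/6561) = (2/57)*(1/6561) = 2/373977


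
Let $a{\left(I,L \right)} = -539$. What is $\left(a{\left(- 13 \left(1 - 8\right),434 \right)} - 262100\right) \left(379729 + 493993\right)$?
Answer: $-229473472358$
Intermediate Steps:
$\left(a{\left(- 13 \left(1 - 8\right),434 \right)} - 262100\right) \left(379729 + 493993\right) = \left(-539 - 262100\right) \left(379729 + 493993\right) = \left(-262639\right) 873722 = -229473472358$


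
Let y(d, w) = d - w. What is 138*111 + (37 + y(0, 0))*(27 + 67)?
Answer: 18796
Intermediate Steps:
138*111 + (37 + y(0, 0))*(27 + 67) = 138*111 + (37 + (0 - 1*0))*(27 + 67) = 15318 + (37 + (0 + 0))*94 = 15318 + (37 + 0)*94 = 15318 + 37*94 = 15318 + 3478 = 18796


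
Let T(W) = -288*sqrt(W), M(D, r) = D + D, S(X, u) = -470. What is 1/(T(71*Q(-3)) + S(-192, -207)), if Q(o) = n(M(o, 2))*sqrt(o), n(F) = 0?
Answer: -1/470 ≈ -0.0021277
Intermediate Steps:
M(D, r) = 2*D
Q(o) = 0 (Q(o) = 0*sqrt(o) = 0)
1/(T(71*Q(-3)) + S(-192, -207)) = 1/(-288*sqrt(71*0) - 470) = 1/(-288*sqrt(0) - 470) = 1/(-288*0 - 470) = 1/(0 - 470) = 1/(-470) = -1/470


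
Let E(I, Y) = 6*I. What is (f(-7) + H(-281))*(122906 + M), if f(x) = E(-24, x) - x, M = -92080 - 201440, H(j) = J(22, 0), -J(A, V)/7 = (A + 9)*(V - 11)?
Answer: -383881500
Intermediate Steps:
J(A, V) = -7*(-11 + V)*(9 + A) (J(A, V) = -7*(A + 9)*(V - 11) = -7*(9 + A)*(-11 + V) = -7*(-11 + V)*(9 + A))
H(j) = 2387 (H(j) = 693 - 63*0 + 77*22 - 7*22*0 = 693 + 0 + 1694 + 0 = 2387)
M = -293520
f(x) = -144 - x (f(x) = 6*(-24) - x = -144 - x)
(f(-7) + H(-281))*(122906 + M) = ((-144 - 1*(-7)) + 2387)*(122906 - 293520) = ((-144 + 7) + 2387)*(-170614) = (-137 + 2387)*(-170614) = 2250*(-170614) = -383881500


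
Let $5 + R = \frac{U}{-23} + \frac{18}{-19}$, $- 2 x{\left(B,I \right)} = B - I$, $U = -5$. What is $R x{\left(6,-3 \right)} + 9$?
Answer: $\frac{15201}{437} \approx 34.785$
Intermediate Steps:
$x{\left(B,I \right)} = \frac{I}{2} - \frac{B}{2}$ ($x{\left(B,I \right)} = - \frac{B - I}{2} = \frac{I}{2} - \frac{B}{2}$)
$R = - \frac{2504}{437}$ ($R = -5 + \left(- \frac{5}{-23} + \frac{18}{-19}\right) = -5 + \left(\left(-5\right) \left(- \frac{1}{23}\right) + 18 \left(- \frac{1}{19}\right)\right) = -5 + \left(\frac{5}{23} - \frac{18}{19}\right) = -5 - \frac{319}{437} = - \frac{2504}{437} \approx -5.73$)
$R x{\left(6,-3 \right)} + 9 = - \frac{2504 \left(\frac{1}{2} \left(-3\right) - 3\right)}{437} + 9 = - \frac{2504 \left(- \frac{3}{2} - 3\right)}{437} + 9 = \left(- \frac{2504}{437}\right) \left(- \frac{9}{2}\right) + 9 = \frac{11268}{437} + 9 = \frac{15201}{437}$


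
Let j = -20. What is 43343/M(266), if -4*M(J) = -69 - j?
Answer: 173372/49 ≈ 3538.2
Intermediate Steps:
M(J) = 49/4 (M(J) = -(-69 - 1*(-20))/4 = -(-69 + 20)/4 = -¼*(-49) = 49/4)
43343/M(266) = 43343/(49/4) = 43343*(4/49) = 173372/49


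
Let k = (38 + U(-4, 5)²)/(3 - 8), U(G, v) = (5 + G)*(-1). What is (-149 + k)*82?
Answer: -64288/5 ≈ -12858.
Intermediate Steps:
U(G, v) = -5 - G
k = -39/5 (k = (38 + (-5 - 1*(-4))²)/(3 - 8) = (38 + (-5 + 4)²)/(-5) = (38 + (-1)²)*(-⅕) = (38 + 1)*(-⅕) = 39*(-⅕) = -39/5 ≈ -7.8000)
(-149 + k)*82 = (-149 - 39/5)*82 = -784/5*82 = -64288/5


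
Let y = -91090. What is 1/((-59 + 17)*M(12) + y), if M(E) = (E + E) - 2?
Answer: -1/92014 ≈ -1.0868e-5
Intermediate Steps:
M(E) = -2 + 2*E (M(E) = 2*E - 2 = -2 + 2*E)
1/((-59 + 17)*M(12) + y) = 1/((-59 + 17)*(-2 + 2*12) - 91090) = 1/(-42*(-2 + 24) - 91090) = 1/(-42*22 - 91090) = 1/(-924 - 91090) = 1/(-92014) = -1/92014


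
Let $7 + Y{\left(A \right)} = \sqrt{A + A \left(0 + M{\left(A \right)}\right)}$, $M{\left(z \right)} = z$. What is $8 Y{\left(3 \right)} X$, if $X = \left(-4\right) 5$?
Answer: $1120 - 320 \sqrt{3} \approx 565.74$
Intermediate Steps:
$X = -20$
$Y{\left(A \right)} = -7 + \sqrt{A + A^{2}}$ ($Y{\left(A \right)} = -7 + \sqrt{A + A \left(0 + A\right)} = -7 + \sqrt{A + A A} = -7 + \sqrt{A + A^{2}}$)
$8 Y{\left(3 \right)} X = 8 \left(-7 + \sqrt{3 \left(1 + 3\right)}\right) \left(-20\right) = 8 \left(-7 + \sqrt{3 \cdot 4}\right) \left(-20\right) = 8 \left(-7 + \sqrt{12}\right) \left(-20\right) = 8 \left(-7 + 2 \sqrt{3}\right) \left(-20\right) = \left(-56 + 16 \sqrt{3}\right) \left(-20\right) = 1120 - 320 \sqrt{3}$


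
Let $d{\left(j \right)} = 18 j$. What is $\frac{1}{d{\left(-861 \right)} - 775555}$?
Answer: $- \frac{1}{791053} \approx -1.2641 \cdot 10^{-6}$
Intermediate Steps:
$\frac{1}{d{\left(-861 \right)} - 775555} = \frac{1}{18 \left(-861\right) - 775555} = \frac{1}{-15498 - 775555} = \frac{1}{-791053} = - \frac{1}{791053}$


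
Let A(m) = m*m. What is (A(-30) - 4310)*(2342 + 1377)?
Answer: -12681790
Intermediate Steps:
A(m) = m**2
(A(-30) - 4310)*(2342 + 1377) = ((-30)**2 - 4310)*(2342 + 1377) = (900 - 4310)*3719 = -3410*3719 = -12681790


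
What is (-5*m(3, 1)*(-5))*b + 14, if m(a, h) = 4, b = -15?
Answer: -1486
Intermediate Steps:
(-5*m(3, 1)*(-5))*b + 14 = (-5*4*(-5))*(-15) + 14 = -20*(-5)*(-15) + 14 = 100*(-15) + 14 = -1500 + 14 = -1486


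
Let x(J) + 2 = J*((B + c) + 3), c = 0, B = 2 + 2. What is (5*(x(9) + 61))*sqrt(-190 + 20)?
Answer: 610*I*sqrt(170) ≈ 7953.4*I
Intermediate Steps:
B = 4
x(J) = -2 + 7*J (x(J) = -2 + J*((4 + 0) + 3) = -2 + J*(4 + 3) = -2 + J*7 = -2 + 7*J)
(5*(x(9) + 61))*sqrt(-190 + 20) = (5*((-2 + 7*9) + 61))*sqrt(-190 + 20) = (5*((-2 + 63) + 61))*sqrt(-170) = (5*(61 + 61))*(I*sqrt(170)) = (5*122)*(I*sqrt(170)) = 610*(I*sqrt(170)) = 610*I*sqrt(170)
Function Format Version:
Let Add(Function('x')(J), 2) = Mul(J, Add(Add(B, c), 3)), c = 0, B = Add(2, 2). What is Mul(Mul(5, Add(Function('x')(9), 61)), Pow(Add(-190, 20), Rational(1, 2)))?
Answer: Mul(610, I, Pow(170, Rational(1, 2))) ≈ Mul(7953.4, I)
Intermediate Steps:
B = 4
Function('x')(J) = Add(-2, Mul(7, J)) (Function('x')(J) = Add(-2, Mul(J, Add(Add(4, 0), 3))) = Add(-2, Mul(J, Add(4, 3))) = Add(-2, Mul(J, 7)) = Add(-2, Mul(7, J)))
Mul(Mul(5, Add(Function('x')(9), 61)), Pow(Add(-190, 20), Rational(1, 2))) = Mul(Mul(5, Add(Add(-2, Mul(7, 9)), 61)), Pow(Add(-190, 20), Rational(1, 2))) = Mul(Mul(5, Add(Add(-2, 63), 61)), Pow(-170, Rational(1, 2))) = Mul(Mul(5, Add(61, 61)), Mul(I, Pow(170, Rational(1, 2)))) = Mul(Mul(5, 122), Mul(I, Pow(170, Rational(1, 2)))) = Mul(610, Mul(I, Pow(170, Rational(1, 2)))) = Mul(610, I, Pow(170, Rational(1, 2)))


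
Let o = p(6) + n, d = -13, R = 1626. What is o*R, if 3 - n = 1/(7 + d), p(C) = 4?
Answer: 11653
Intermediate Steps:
n = 19/6 (n = 3 - 1/(7 - 13) = 3 - 1/(-6) = 3 - 1*(-⅙) = 3 + ⅙ = 19/6 ≈ 3.1667)
o = 43/6 (o = 4 + 19/6 = 43/6 ≈ 7.1667)
o*R = (43/6)*1626 = 11653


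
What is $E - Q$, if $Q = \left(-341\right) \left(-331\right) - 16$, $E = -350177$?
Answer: $-463032$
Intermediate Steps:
$Q = 112855$ ($Q = 112871 - 16 = 112855$)
$E - Q = -350177 - 112855 = -463032$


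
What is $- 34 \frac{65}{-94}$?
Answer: $\frac{1105}{47} \approx 23.511$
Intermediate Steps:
$- 34 \frac{65}{-94} = - 34 \cdot 65 \left(- \frac{1}{94}\right) = - \frac{34 \left(-65\right)}{94} = \left(-1\right) \left(- \frac{1105}{47}\right) = \frac{1105}{47}$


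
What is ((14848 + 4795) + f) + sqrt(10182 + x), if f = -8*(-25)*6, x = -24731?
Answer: 20843 + I*sqrt(14549) ≈ 20843.0 + 120.62*I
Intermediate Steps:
f = 1200 (f = 200*6 = 1200)
((14848 + 4795) + f) + sqrt(10182 + x) = ((14848 + 4795) + 1200) + sqrt(10182 - 24731) = (19643 + 1200) + sqrt(-14549) = 20843 + I*sqrt(14549)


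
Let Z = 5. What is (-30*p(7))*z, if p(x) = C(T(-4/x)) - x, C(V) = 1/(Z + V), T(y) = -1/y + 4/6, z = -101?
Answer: -1851330/89 ≈ -20801.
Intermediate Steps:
T(y) = 2/3 - 1/y (T(y) = -1/y + 4*(1/6) = -1/y + 2/3 = 2/3 - 1/y)
C(V) = 1/(5 + V)
p(x) = 1/(17/3 + x/4) - x (p(x) = 1/(5 + (2/3 - 1/((-4/x)))) - x = 1/(5 + (2/3 - (-1)*x/4)) - x = 1/(5 + (2/3 + x/4)) - x = 1/(17/3 + x/4) - x)
(-30*p(7))*z = -30*(12 - 1*7*(68 + 3*7))/(68 + 3*7)*(-101) = -30*(12 - 1*7*(68 + 21))/(68 + 21)*(-101) = -30*(12 - 1*7*89)/89*(-101) = -30*(12 - 623)/89*(-101) = -30*(-611)/89*(-101) = -30*(-611/89)*(-101) = (18330/89)*(-101) = -1851330/89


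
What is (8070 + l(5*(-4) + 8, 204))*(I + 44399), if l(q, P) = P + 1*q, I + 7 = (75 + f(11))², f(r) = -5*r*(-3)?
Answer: 842657904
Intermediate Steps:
f(r) = 15*r
I = 57593 (I = -7 + (75 + 15*11)² = -7 + (75 + 165)² = -7 + 240² = -7 + 57600 = 57593)
l(q, P) = P + q
(8070 + l(5*(-4) + 8, 204))*(I + 44399) = (8070 + (204 + (5*(-4) + 8)))*(57593 + 44399) = (8070 + (204 + (-20 + 8)))*101992 = (8070 + (204 - 12))*101992 = (8070 + 192)*101992 = 8262*101992 = 842657904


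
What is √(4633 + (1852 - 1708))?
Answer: √4777 ≈ 69.116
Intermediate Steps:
√(4633 + (1852 - 1708)) = √(4633 + 144) = √4777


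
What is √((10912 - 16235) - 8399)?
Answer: I*√13722 ≈ 117.14*I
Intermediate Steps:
√((10912 - 16235) - 8399) = √(-5323 - 8399) = √(-13722) = I*√13722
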